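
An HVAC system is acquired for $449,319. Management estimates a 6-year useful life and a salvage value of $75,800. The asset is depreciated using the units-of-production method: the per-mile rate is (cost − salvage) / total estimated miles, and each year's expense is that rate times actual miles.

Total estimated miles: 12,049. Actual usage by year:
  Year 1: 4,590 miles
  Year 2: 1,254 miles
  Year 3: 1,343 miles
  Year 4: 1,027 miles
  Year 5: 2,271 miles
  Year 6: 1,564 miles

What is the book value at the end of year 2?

$268,155

Depreciable base = $449,319 − $75,800 = $373,519.
Rate = $373,519 / 12,049 miles = $31 per mile.
Year 1: 4,590 × $31 = $142,290. Book value $307,029.
Year 2: 1,254 × $31 = $38,874. Book value $268,155.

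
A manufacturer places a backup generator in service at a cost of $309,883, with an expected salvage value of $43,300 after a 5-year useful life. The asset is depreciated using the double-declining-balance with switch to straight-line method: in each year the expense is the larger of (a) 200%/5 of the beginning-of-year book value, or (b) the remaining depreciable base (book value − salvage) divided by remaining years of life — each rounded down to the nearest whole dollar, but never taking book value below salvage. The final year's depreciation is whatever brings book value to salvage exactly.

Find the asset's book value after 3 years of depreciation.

$66,935

Depreciable base = $309,883 − $43,300 = $266,583.
Year 1: DB = ⌊$309,883 × 200%/5⌋ = $123,953; SL = ⌊$266,583/5⌋ = $53,316 → take DB $123,953. Book value $185,930.
Year 2: DB = ⌊$185,930 × 200%/5⌋ = $74,372; SL = ⌊$142,630/4⌋ = $35,657 → take DB $74,372. Book value $111,558.
Year 3: DB = ⌊$111,558 × 200%/5⌋ = $44,623; SL = ⌊$68,258/3⌋ = $22,752 → take DB $44,623. Book value $66,935.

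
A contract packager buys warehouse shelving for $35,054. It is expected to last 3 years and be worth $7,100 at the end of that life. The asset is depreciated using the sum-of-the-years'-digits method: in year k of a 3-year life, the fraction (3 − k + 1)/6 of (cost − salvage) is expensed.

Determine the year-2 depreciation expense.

Depreciable base = $35,054 − $7,100 = $27,954.
Sum of the years' digits = 3+2+1 = 6.
Year 1: $27,954 × 3/6 = $13,977. Book value $21,077.
Year 2: $27,954 × 2/6 = $9,318. Book value $11,759.

$9,318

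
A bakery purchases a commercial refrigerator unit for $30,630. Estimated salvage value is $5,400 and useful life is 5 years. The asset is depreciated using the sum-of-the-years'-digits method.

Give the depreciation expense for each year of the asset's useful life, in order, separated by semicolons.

$8,410; $6,728; $5,046; $3,364; $1,682

Depreciable base = $30,630 − $5,400 = $25,230.
Sum of the years' digits = 5+4+3+2+1 = 15.
Year 1: $25,230 × 5/15 = $8,410. Book value $22,220.
Year 2: $25,230 × 4/15 = $6,728. Book value $15,492.
Year 3: $25,230 × 3/15 = $5,046. Book value $10,446.
Year 4: $25,230 × 2/15 = $3,364. Book value $7,082.
Year 5: $25,230 × 1/15 = $1,682. Book value $5,400.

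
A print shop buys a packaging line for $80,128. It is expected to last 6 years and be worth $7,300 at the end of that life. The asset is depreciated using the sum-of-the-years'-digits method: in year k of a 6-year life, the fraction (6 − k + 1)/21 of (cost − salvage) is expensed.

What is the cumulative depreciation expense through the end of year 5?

Depreciable base = $80,128 − $7,300 = $72,828.
Sum of the years' digits = 6+5+4+3+2+1 = 21.
Year 1: $72,828 × 6/21 = $20,808. Book value $59,320.
Year 2: $72,828 × 5/21 = $17,340. Book value $41,980.
Year 3: $72,828 × 4/21 = $13,872. Book value $28,108.
Year 4: $72,828 × 3/21 = $10,404. Book value $17,704.
Year 5: $72,828 × 2/21 = $6,936. Book value $10,768.
Accumulated through year 5 = $80,128 − $10,768 = $69,360.

$69,360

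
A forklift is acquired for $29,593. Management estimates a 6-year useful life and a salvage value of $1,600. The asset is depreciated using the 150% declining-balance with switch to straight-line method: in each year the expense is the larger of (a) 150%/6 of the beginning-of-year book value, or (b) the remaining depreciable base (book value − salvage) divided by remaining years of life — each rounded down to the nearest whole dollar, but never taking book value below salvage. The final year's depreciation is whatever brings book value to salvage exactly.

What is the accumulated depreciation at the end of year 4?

Depreciable base = $29,593 − $1,600 = $27,993.
Year 1: DB = ⌊$29,593 × 150%/6⌋ = $7,398; SL = ⌊$27,993/6⌋ = $4,665 → take DB $7,398. Book value $22,195.
Year 2: DB = ⌊$22,195 × 150%/6⌋ = $5,548; SL = ⌊$20,595/5⌋ = $4,119 → take DB $5,548. Book value $16,647.
Year 3: DB = ⌊$16,647 × 150%/6⌋ = $4,161; SL = ⌊$15,047/4⌋ = $3,761 → take DB $4,161. Book value $12,486.
Year 4: DB = ⌊$12,486 × 150%/6⌋ = $3,121; SL = ⌊$10,886/3⌋ = $3,628 → take SL $3,628. Book value $8,858.
Accumulated through year 4 = $29,593 − $8,858 = $20,735.

$20,735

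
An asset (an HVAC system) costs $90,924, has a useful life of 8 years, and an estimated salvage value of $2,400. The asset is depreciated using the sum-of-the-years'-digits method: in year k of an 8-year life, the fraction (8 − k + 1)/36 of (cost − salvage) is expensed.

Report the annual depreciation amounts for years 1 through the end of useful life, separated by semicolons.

$19,672; $17,213; $14,754; $12,295; $9,836; $7,377; $4,918; $2,459

Depreciable base = $90,924 − $2,400 = $88,524.
Sum of the years' digits = 8+7+6+5+4+3+2+1 = 36.
Year 1: $88,524 × 8/36 = $19,672. Book value $71,252.
Year 2: $88,524 × 7/36 = $17,213. Book value $54,039.
Year 3: $88,524 × 6/36 = $14,754. Book value $39,285.
Year 4: $88,524 × 5/36 = $12,295. Book value $26,990.
Year 5: $88,524 × 4/36 = $9,836. Book value $17,154.
Year 6: $88,524 × 3/36 = $7,377. Book value $9,777.
Year 7: $88,524 × 2/36 = $4,918. Book value $4,859.
Year 8: $88,524 × 1/36 = $2,459. Book value $2,400.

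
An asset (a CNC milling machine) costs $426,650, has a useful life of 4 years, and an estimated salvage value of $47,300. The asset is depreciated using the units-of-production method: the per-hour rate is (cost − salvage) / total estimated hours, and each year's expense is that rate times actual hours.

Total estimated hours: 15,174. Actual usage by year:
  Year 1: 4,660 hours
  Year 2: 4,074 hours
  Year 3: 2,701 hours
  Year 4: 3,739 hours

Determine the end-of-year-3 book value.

$140,775

Depreciable base = $426,650 − $47,300 = $379,350.
Rate = $379,350 / 15,174 hours = $25 per hour.
Year 1: 4,660 × $25 = $116,500. Book value $310,150.
Year 2: 4,074 × $25 = $101,850. Book value $208,300.
Year 3: 2,701 × $25 = $67,525. Book value $140,775.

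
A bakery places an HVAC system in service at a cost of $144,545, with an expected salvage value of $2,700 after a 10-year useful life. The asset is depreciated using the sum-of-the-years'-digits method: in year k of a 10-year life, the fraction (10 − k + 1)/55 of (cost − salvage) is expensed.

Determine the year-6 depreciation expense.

$12,895

Depreciable base = $144,545 − $2,700 = $141,845.
Sum of the years' digits = 10+9+8+7+6+5+4+3+2+1 = 55.
Year 1: $141,845 × 10/55 = $25,790. Book value $118,755.
Year 2: $141,845 × 9/55 = $23,211. Book value $95,544.
Year 3: $141,845 × 8/55 = $20,632. Book value $74,912.
Year 4: $141,845 × 7/55 = $18,053. Book value $56,859.
Year 5: $141,845 × 6/55 = $15,474. Book value $41,385.
Year 6: $141,845 × 5/55 = $12,895. Book value $28,490.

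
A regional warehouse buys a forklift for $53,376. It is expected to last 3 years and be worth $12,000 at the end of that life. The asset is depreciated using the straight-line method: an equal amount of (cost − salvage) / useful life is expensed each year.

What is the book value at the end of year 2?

$25,792

Depreciable base = $53,376 − $12,000 = $41,376.
Annual expense = $41,376 / 3 = $13,792.
End of year 1: book value $39,584.
End of year 2: book value $25,792.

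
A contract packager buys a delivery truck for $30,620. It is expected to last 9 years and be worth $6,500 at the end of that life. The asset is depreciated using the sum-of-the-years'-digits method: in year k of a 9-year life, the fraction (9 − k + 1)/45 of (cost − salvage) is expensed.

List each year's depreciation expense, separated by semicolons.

Depreciable base = $30,620 − $6,500 = $24,120.
Sum of the years' digits = 9+8+7+6+5+4+3+2+1 = 45.
Year 1: $24,120 × 9/45 = $4,824. Book value $25,796.
Year 2: $24,120 × 8/45 = $4,288. Book value $21,508.
Year 3: $24,120 × 7/45 = $3,752. Book value $17,756.
Year 4: $24,120 × 6/45 = $3,216. Book value $14,540.
Year 5: $24,120 × 5/45 = $2,680. Book value $11,860.
Year 6: $24,120 × 4/45 = $2,144. Book value $9,716.
Year 7: $24,120 × 3/45 = $1,608. Book value $8,108.
Year 8: $24,120 × 2/45 = $1,072. Book value $7,036.
Year 9: $24,120 × 1/45 = $536. Book value $6,500.

$4,824; $4,288; $3,752; $3,216; $2,680; $2,144; $1,608; $1,072; $536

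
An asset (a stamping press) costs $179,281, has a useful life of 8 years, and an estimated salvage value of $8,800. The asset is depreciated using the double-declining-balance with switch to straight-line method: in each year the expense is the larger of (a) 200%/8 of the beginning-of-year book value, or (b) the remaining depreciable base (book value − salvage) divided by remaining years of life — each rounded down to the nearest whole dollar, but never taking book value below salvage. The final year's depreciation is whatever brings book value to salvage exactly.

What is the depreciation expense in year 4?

$18,908

Depreciable base = $179,281 − $8,800 = $170,481.
Year 1: DB = ⌊$179,281 × 200%/8⌋ = $44,820; SL = ⌊$170,481/8⌋ = $21,310 → take DB $44,820. Book value $134,461.
Year 2: DB = ⌊$134,461 × 200%/8⌋ = $33,615; SL = ⌊$125,661/7⌋ = $17,951 → take DB $33,615. Book value $100,846.
Year 3: DB = ⌊$100,846 × 200%/8⌋ = $25,211; SL = ⌊$92,046/6⌋ = $15,341 → take DB $25,211. Book value $75,635.
Year 4: DB = ⌊$75,635 × 200%/8⌋ = $18,908; SL = ⌊$66,835/5⌋ = $13,367 → take DB $18,908. Book value $56,727.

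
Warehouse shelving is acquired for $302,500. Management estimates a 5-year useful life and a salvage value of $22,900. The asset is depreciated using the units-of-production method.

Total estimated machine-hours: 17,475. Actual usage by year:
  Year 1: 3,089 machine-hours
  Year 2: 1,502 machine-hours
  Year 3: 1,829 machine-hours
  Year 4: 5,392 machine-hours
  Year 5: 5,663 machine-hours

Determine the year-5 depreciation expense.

$90,608

Depreciable base = $302,500 − $22,900 = $279,600.
Rate = $279,600 / 17,475 machine-hours = $16 per machine-hour.
Year 1: 3,089 × $16 = $49,424. Book value $253,076.
Year 2: 1,502 × $16 = $24,032. Book value $229,044.
Year 3: 1,829 × $16 = $29,264. Book value $199,780.
Year 4: 5,392 × $16 = $86,272. Book value $113,508.
Year 5: 5,663 × $16 = $90,608. Book value $22,900.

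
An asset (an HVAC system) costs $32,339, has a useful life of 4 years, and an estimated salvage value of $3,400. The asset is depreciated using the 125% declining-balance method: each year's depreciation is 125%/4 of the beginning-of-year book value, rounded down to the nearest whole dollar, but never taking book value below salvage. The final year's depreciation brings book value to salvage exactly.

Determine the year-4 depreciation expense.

Depreciable base = $32,339 − $3,400 = $28,939.
Year 1: ⌊$32,339 × 125%/4⌋ = $10,105. Book value $22,234.
Year 2: ⌊$22,234 × 125%/4⌋ = $6,948. Book value $15,286.
Year 3: ⌊$15,286 × 125%/4⌋ = $4,776. Book value $10,510.
Year 4 (final): $10,510 − $3,400 = $7,110. Book value $3,400.

$7,110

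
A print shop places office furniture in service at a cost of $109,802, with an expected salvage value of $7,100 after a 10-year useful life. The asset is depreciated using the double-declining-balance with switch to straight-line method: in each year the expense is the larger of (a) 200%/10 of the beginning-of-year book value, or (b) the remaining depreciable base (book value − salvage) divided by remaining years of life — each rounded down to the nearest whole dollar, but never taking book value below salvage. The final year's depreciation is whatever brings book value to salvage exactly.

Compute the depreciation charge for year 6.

Depreciable base = $109,802 − $7,100 = $102,702.
Year 1: DB = ⌊$109,802 × 200%/10⌋ = $21,960; SL = ⌊$102,702/10⌋ = $10,270 → take DB $21,960. Book value $87,842.
Year 2: DB = ⌊$87,842 × 200%/10⌋ = $17,568; SL = ⌊$80,742/9⌋ = $8,971 → take DB $17,568. Book value $70,274.
Year 3: DB = ⌊$70,274 × 200%/10⌋ = $14,054; SL = ⌊$63,174/8⌋ = $7,896 → take DB $14,054. Book value $56,220.
Year 4: DB = ⌊$56,220 × 200%/10⌋ = $11,244; SL = ⌊$49,120/7⌋ = $7,017 → take DB $11,244. Book value $44,976.
Year 5: DB = ⌊$44,976 × 200%/10⌋ = $8,995; SL = ⌊$37,876/6⌋ = $6,312 → take DB $8,995. Book value $35,981.
Year 6: DB = ⌊$35,981 × 200%/10⌋ = $7,196; SL = ⌊$28,881/5⌋ = $5,776 → take DB $7,196. Book value $28,785.

$7,196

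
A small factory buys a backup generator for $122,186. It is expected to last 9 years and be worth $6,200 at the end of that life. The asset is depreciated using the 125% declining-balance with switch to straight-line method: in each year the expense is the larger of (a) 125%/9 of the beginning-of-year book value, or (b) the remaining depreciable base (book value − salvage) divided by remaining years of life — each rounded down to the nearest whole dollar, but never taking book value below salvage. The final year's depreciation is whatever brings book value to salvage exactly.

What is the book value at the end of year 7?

Depreciable base = $122,186 − $6,200 = $115,986.
Year 1: DB = ⌊$122,186 × 125%/9⌋ = $16,970; SL = ⌊$115,986/9⌋ = $12,887 → take DB $16,970. Book value $105,216.
Year 2: DB = ⌊$105,216 × 125%/9⌋ = $14,613; SL = ⌊$99,016/8⌋ = $12,377 → take DB $14,613. Book value $90,603.
Year 3: DB = ⌊$90,603 × 125%/9⌋ = $12,583; SL = ⌊$84,403/7⌋ = $12,057 → take DB $12,583. Book value $78,020.
Year 4: DB = ⌊$78,020 × 125%/9⌋ = $10,836; SL = ⌊$71,820/6⌋ = $11,970 → take SL $11,970. Book value $66,050.
Year 5: DB = ⌊$66,050 × 125%/9⌋ = $9,173; SL = ⌊$59,850/5⌋ = $11,970 → take SL $11,970. Book value $54,080.
Year 6: DB = ⌊$54,080 × 125%/9⌋ = $7,511; SL = ⌊$47,880/4⌋ = $11,970 → take SL $11,970. Book value $42,110.
Year 7: DB = ⌊$42,110 × 125%/9⌋ = $5,848; SL = ⌊$35,910/3⌋ = $11,970 → take SL $11,970. Book value $30,140.

$30,140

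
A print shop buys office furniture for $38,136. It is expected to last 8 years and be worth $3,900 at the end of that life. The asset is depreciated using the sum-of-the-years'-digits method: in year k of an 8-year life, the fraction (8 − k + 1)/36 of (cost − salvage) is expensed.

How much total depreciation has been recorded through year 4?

$24,726

Depreciable base = $38,136 − $3,900 = $34,236.
Sum of the years' digits = 8+7+6+5+4+3+2+1 = 36.
Year 1: $34,236 × 8/36 = $7,608. Book value $30,528.
Year 2: $34,236 × 7/36 = $6,657. Book value $23,871.
Year 3: $34,236 × 6/36 = $5,706. Book value $18,165.
Year 4: $34,236 × 5/36 = $4,755. Book value $13,410.
Accumulated through year 4 = $38,136 − $13,410 = $24,726.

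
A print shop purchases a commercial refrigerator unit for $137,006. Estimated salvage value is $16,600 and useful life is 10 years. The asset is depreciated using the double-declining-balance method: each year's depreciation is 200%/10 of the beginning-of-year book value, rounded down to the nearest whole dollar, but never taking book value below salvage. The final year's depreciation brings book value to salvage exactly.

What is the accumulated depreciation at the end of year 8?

Depreciable base = $137,006 − $16,600 = $120,406.
Year 1: ⌊$137,006 × 200%/10⌋ = $27,401. Book value $109,605.
Year 2: ⌊$109,605 × 200%/10⌋ = $21,921. Book value $87,684.
Year 3: ⌊$87,684 × 200%/10⌋ = $17,536. Book value $70,148.
Year 4: ⌊$70,148 × 200%/10⌋ = $14,029. Book value $56,119.
Year 5: ⌊$56,119 × 200%/10⌋ = $11,223. Book value $44,896.
Year 6: ⌊$44,896 × 200%/10⌋ = $8,979. Book value $35,917.
Year 7: ⌊$35,917 × 200%/10⌋ = $7,183. Book value $28,734.
Year 8: ⌊$28,734 × 200%/10⌋ = $5,746. Book value $22,988.
Accumulated through year 8 = $137,006 − $22,988 = $114,018.

$114,018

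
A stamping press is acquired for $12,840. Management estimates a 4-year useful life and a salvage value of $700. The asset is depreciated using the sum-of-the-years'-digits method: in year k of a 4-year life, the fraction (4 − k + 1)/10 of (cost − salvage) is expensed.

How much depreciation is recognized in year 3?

Depreciable base = $12,840 − $700 = $12,140.
Sum of the years' digits = 4+3+2+1 = 10.
Year 1: $12,140 × 4/10 = $4,856. Book value $7,984.
Year 2: $12,140 × 3/10 = $3,642. Book value $4,342.
Year 3: $12,140 × 2/10 = $2,428. Book value $1,914.

$2,428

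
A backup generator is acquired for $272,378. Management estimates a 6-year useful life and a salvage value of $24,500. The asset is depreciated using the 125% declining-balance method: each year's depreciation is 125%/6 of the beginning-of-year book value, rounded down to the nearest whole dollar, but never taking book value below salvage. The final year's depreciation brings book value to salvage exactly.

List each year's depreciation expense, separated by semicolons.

$56,745; $44,923; $35,564; $28,155; $22,289; $60,202

Depreciable base = $272,378 − $24,500 = $247,878.
Year 1: ⌊$272,378 × 125%/6⌋ = $56,745. Book value $215,633.
Year 2: ⌊$215,633 × 125%/6⌋ = $44,923. Book value $170,710.
Year 3: ⌊$170,710 × 125%/6⌋ = $35,564. Book value $135,146.
Year 4: ⌊$135,146 × 125%/6⌋ = $28,155. Book value $106,991.
Year 5: ⌊$106,991 × 125%/6⌋ = $22,289. Book value $84,702.
Year 6 (final): $84,702 − $24,500 = $60,202. Book value $24,500.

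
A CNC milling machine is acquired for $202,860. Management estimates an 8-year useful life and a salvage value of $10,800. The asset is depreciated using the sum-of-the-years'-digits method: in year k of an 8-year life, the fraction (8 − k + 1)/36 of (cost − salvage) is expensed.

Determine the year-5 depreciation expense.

Depreciable base = $202,860 − $10,800 = $192,060.
Sum of the years' digits = 8+7+6+5+4+3+2+1 = 36.
Year 1: $192,060 × 8/36 = $42,680. Book value $160,180.
Year 2: $192,060 × 7/36 = $37,345. Book value $122,835.
Year 3: $192,060 × 6/36 = $32,010. Book value $90,825.
Year 4: $192,060 × 5/36 = $26,675. Book value $64,150.
Year 5: $192,060 × 4/36 = $21,340. Book value $42,810.

$21,340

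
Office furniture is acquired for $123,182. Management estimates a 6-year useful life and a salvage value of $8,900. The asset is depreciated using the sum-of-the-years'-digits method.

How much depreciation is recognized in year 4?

$16,326

Depreciable base = $123,182 − $8,900 = $114,282.
Sum of the years' digits = 6+5+4+3+2+1 = 21.
Year 1: $114,282 × 6/21 = $32,652. Book value $90,530.
Year 2: $114,282 × 5/21 = $27,210. Book value $63,320.
Year 3: $114,282 × 4/21 = $21,768. Book value $41,552.
Year 4: $114,282 × 3/21 = $16,326. Book value $25,226.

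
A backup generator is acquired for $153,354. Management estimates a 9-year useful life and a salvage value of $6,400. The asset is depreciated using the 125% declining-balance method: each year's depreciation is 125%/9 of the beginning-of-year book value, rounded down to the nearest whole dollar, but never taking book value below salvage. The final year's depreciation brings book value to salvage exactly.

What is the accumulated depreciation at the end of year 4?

$69,032

Depreciable base = $153,354 − $6,400 = $146,954.
Year 1: ⌊$153,354 × 125%/9⌋ = $21,299. Book value $132,055.
Year 2: ⌊$132,055 × 125%/9⌋ = $18,340. Book value $113,715.
Year 3: ⌊$113,715 × 125%/9⌋ = $15,793. Book value $97,922.
Year 4: ⌊$97,922 × 125%/9⌋ = $13,600. Book value $84,322.
Accumulated through year 4 = $153,354 − $84,322 = $69,032.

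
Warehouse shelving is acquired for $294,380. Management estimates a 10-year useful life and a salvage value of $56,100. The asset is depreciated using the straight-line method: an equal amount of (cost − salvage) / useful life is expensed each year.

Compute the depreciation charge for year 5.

$23,828

Depreciable base = $294,380 − $56,100 = $238,280.
Annual expense = $238,280 / 10 = $23,828.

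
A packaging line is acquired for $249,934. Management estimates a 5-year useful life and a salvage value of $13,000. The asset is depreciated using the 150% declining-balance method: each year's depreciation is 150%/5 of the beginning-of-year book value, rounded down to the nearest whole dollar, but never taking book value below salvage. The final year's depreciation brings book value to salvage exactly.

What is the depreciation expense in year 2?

Depreciable base = $249,934 − $13,000 = $236,934.
Year 1: ⌊$249,934 × 150%/5⌋ = $74,980. Book value $174,954.
Year 2: ⌊$174,954 × 150%/5⌋ = $52,486. Book value $122,468.

$52,486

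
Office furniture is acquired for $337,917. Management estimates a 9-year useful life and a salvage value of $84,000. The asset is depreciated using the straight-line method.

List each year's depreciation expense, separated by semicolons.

$28,213; $28,213; $28,213; $28,213; $28,213; $28,213; $28,213; $28,213; $28,213

Depreciable base = $337,917 − $84,000 = $253,917.
Annual expense = $253,917 / 9 = $28,213.
End of year 1: book value $309,704.
End of year 2: book value $281,491.
End of year 3: book value $253,278.
End of year 4: book value $225,065.
End of year 5: book value $196,852.
End of year 6: book value $168,639.
End of year 7: book value $140,426.
End of year 8: book value $112,213.
End of year 9: book value $84,000.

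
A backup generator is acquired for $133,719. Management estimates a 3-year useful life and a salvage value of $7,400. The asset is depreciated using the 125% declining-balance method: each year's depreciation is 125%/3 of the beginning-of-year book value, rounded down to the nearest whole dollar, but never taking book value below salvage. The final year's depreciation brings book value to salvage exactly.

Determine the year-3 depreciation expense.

Depreciable base = $133,719 − $7,400 = $126,319.
Year 1: ⌊$133,719 × 125%/3⌋ = $55,716. Book value $78,003.
Year 2: ⌊$78,003 × 125%/3⌋ = $32,501. Book value $45,502.
Year 3 (final): $45,502 − $7,400 = $38,102. Book value $7,400.

$38,102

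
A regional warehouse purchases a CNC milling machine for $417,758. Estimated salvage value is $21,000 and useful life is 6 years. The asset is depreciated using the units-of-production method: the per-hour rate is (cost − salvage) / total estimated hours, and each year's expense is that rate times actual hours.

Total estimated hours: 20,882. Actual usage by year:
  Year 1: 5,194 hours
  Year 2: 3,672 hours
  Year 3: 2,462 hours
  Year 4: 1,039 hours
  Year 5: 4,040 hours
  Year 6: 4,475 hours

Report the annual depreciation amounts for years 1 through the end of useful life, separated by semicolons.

Depreciable base = $417,758 − $21,000 = $396,758.
Rate = $396,758 / 20,882 hours = $19 per hour.
Year 1: 5,194 × $19 = $98,686. Book value $319,072.
Year 2: 3,672 × $19 = $69,768. Book value $249,304.
Year 3: 2,462 × $19 = $46,778. Book value $202,526.
Year 4: 1,039 × $19 = $19,741. Book value $182,785.
Year 5: 4,040 × $19 = $76,760. Book value $106,025.
Year 6: 4,475 × $19 = $85,025. Book value $21,000.

$98,686; $69,768; $46,778; $19,741; $76,760; $85,025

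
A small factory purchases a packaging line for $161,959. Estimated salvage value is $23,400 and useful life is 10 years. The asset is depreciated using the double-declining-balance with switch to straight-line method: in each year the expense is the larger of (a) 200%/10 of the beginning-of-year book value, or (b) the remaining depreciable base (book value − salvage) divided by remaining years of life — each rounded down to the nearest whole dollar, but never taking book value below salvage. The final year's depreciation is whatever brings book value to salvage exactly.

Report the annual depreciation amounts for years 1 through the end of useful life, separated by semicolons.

$32,391; $25,913; $20,731; $16,584; $13,268; $10,614; $8,491; $6,793; $3,774; $0

Depreciable base = $161,959 − $23,400 = $138,559.
Year 1: DB = ⌊$161,959 × 200%/10⌋ = $32,391; SL = ⌊$138,559/10⌋ = $13,855 → take DB $32,391. Book value $129,568.
Year 2: DB = ⌊$129,568 × 200%/10⌋ = $25,913; SL = ⌊$106,168/9⌋ = $11,796 → take DB $25,913. Book value $103,655.
Year 3: DB = ⌊$103,655 × 200%/10⌋ = $20,731; SL = ⌊$80,255/8⌋ = $10,031 → take DB $20,731. Book value $82,924.
Year 4: DB = ⌊$82,924 × 200%/10⌋ = $16,584; SL = ⌊$59,524/7⌋ = $8,503 → take DB $16,584. Book value $66,340.
Year 5: DB = ⌊$66,340 × 200%/10⌋ = $13,268; SL = ⌊$42,940/6⌋ = $7,156 → take DB $13,268. Book value $53,072.
Year 6: DB = ⌊$53,072 × 200%/10⌋ = $10,614; SL = ⌊$29,672/5⌋ = $5,934 → take DB $10,614. Book value $42,458.
Year 7: DB = ⌊$42,458 × 200%/10⌋ = $8,491; SL = ⌊$19,058/4⌋ = $4,764 → take DB $8,491. Book value $33,967.
Year 8: DB = ⌊$33,967 × 200%/10⌋ = $6,793; SL = ⌊$10,567/3⌋ = $3,522 → take DB $6,793. Book value $27,174.
Year 9: DB = ⌊$27,174 × 200%/10⌋ = $5,434; SL = ⌊$3,774/2⌋ = $1,887 → take DB $5,434, capped at $3,774. Book value $23,400.
Year 10 (final): $23,400 − $23,400 = $0. Book value $23,400.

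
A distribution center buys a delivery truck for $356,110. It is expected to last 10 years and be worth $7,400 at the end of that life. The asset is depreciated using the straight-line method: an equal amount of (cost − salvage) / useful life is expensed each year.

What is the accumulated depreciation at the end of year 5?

Depreciable base = $356,110 − $7,400 = $348,710.
Annual expense = $348,710 / 10 = $34,871.
End of year 1: book value $321,239.
End of year 2: book value $286,368.
End of year 3: book value $251,497.
End of year 4: book value $216,626.
End of year 5: book value $181,755.
Accumulated through year 5 = $356,110 − $181,755 = $174,355.

$174,355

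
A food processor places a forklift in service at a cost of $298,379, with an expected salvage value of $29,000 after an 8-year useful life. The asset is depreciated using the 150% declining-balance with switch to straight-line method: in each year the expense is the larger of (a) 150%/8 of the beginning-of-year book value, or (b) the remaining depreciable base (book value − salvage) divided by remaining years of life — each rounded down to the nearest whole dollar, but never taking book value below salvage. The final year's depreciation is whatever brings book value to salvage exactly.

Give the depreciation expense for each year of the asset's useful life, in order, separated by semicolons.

$55,946; $45,456; $36,933; $30,008; $25,259; $25,259; $25,259; $25,259

Depreciable base = $298,379 − $29,000 = $269,379.
Year 1: DB = ⌊$298,379 × 150%/8⌋ = $55,946; SL = ⌊$269,379/8⌋ = $33,672 → take DB $55,946. Book value $242,433.
Year 2: DB = ⌊$242,433 × 150%/8⌋ = $45,456; SL = ⌊$213,433/7⌋ = $30,490 → take DB $45,456. Book value $196,977.
Year 3: DB = ⌊$196,977 × 150%/8⌋ = $36,933; SL = ⌊$167,977/6⌋ = $27,996 → take DB $36,933. Book value $160,044.
Year 4: DB = ⌊$160,044 × 150%/8⌋ = $30,008; SL = ⌊$131,044/5⌋ = $26,208 → take DB $30,008. Book value $130,036.
Year 5: DB = ⌊$130,036 × 150%/8⌋ = $24,381; SL = ⌊$101,036/4⌋ = $25,259 → take SL $25,259. Book value $104,777.
Year 6: DB = ⌊$104,777 × 150%/8⌋ = $19,645; SL = ⌊$75,777/3⌋ = $25,259 → take SL $25,259. Book value $79,518.
Year 7: DB = ⌊$79,518 × 150%/8⌋ = $14,909; SL = ⌊$50,518/2⌋ = $25,259 → take SL $25,259. Book value $54,259.
Year 8 (final): $54,259 − $29,000 = $25,259. Book value $29,000.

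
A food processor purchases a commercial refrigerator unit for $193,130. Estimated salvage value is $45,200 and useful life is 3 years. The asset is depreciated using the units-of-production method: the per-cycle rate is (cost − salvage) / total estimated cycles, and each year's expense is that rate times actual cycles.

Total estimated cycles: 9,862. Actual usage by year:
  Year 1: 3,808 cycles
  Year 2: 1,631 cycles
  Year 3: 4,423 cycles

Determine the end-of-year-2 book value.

$111,545

Depreciable base = $193,130 − $45,200 = $147,930.
Rate = $147,930 / 9,862 cycles = $15 per cycle.
Year 1: 3,808 × $15 = $57,120. Book value $136,010.
Year 2: 1,631 × $15 = $24,465. Book value $111,545.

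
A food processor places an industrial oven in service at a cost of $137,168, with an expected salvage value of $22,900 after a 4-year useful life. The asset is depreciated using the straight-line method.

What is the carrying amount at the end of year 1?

Depreciable base = $137,168 − $22,900 = $114,268.
Annual expense = $114,268 / 4 = $28,567.
End of year 1: book value $108,601.

$108,601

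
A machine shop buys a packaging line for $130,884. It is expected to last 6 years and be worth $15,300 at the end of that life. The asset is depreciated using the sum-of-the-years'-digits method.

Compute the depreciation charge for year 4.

$16,512

Depreciable base = $130,884 − $15,300 = $115,584.
Sum of the years' digits = 6+5+4+3+2+1 = 21.
Year 1: $115,584 × 6/21 = $33,024. Book value $97,860.
Year 2: $115,584 × 5/21 = $27,520. Book value $70,340.
Year 3: $115,584 × 4/21 = $22,016. Book value $48,324.
Year 4: $115,584 × 3/21 = $16,512. Book value $31,812.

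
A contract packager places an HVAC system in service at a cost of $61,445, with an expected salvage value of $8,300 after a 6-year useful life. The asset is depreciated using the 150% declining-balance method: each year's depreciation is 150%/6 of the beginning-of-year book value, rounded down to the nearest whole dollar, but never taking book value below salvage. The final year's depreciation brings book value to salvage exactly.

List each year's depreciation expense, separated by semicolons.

$15,361; $11,521; $8,640; $6,480; $4,860; $6,283

Depreciable base = $61,445 − $8,300 = $53,145.
Year 1: ⌊$61,445 × 150%/6⌋ = $15,361. Book value $46,084.
Year 2: ⌊$46,084 × 150%/6⌋ = $11,521. Book value $34,563.
Year 3: ⌊$34,563 × 150%/6⌋ = $8,640. Book value $25,923.
Year 4: ⌊$25,923 × 150%/6⌋ = $6,480. Book value $19,443.
Year 5: ⌊$19,443 × 150%/6⌋ = $4,860. Book value $14,583.
Year 6 (final): $14,583 − $8,300 = $6,283. Book value $8,300.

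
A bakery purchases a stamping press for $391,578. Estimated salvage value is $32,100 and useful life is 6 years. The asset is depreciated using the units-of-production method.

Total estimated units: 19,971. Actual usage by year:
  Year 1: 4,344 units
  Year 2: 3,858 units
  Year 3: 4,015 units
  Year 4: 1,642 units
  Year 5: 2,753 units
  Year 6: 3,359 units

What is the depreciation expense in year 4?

$29,556

Depreciable base = $391,578 − $32,100 = $359,478.
Rate = $359,478 / 19,971 units = $18 per unit.
Year 1: 4,344 × $18 = $78,192. Book value $313,386.
Year 2: 3,858 × $18 = $69,444. Book value $243,942.
Year 3: 4,015 × $18 = $72,270. Book value $171,672.
Year 4: 1,642 × $18 = $29,556. Book value $142,116.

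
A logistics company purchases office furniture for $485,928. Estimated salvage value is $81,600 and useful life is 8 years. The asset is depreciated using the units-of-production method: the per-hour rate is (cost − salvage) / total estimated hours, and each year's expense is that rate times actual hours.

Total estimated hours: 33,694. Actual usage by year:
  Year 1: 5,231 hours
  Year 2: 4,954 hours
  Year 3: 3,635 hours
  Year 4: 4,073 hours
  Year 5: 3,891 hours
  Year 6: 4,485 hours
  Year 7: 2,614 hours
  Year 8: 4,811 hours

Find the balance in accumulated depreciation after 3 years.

Depreciable base = $485,928 − $81,600 = $404,328.
Rate = $404,328 / 33,694 hours = $12 per hour.
Year 1: 5,231 × $12 = $62,772. Book value $423,156.
Year 2: 4,954 × $12 = $59,448. Book value $363,708.
Year 3: 3,635 × $12 = $43,620. Book value $320,088.
Accumulated through year 3 = $485,928 − $320,088 = $165,840.

$165,840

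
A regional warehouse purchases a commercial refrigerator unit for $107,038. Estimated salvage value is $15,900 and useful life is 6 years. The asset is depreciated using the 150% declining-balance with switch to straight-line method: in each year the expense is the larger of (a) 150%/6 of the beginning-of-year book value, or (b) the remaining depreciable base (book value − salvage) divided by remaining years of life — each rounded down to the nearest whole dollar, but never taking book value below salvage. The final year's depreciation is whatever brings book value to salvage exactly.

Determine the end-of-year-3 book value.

Depreciable base = $107,038 − $15,900 = $91,138.
Year 1: DB = ⌊$107,038 × 150%/6⌋ = $26,759; SL = ⌊$91,138/6⌋ = $15,189 → take DB $26,759. Book value $80,279.
Year 2: DB = ⌊$80,279 × 150%/6⌋ = $20,069; SL = ⌊$64,379/5⌋ = $12,875 → take DB $20,069. Book value $60,210.
Year 3: DB = ⌊$60,210 × 150%/6⌋ = $15,052; SL = ⌊$44,310/4⌋ = $11,077 → take DB $15,052. Book value $45,158.

$45,158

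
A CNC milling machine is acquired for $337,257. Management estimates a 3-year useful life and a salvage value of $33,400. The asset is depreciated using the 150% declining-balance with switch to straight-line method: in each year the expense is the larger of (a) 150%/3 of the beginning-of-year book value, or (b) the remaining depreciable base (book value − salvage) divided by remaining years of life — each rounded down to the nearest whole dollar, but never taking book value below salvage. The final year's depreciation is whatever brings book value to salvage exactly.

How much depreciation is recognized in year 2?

Depreciable base = $337,257 − $33,400 = $303,857.
Year 1: DB = ⌊$337,257 × 150%/3⌋ = $168,628; SL = ⌊$303,857/3⌋ = $101,285 → take DB $168,628. Book value $168,629.
Year 2: DB = ⌊$168,629 × 150%/3⌋ = $84,314; SL = ⌊$135,229/2⌋ = $67,614 → take DB $84,314. Book value $84,315.

$84,314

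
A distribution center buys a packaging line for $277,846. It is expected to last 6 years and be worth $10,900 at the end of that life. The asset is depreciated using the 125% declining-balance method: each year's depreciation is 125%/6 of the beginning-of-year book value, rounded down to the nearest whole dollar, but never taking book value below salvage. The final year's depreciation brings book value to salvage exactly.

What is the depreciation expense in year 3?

$36,278

Depreciable base = $277,846 − $10,900 = $266,946.
Year 1: ⌊$277,846 × 125%/6⌋ = $57,884. Book value $219,962.
Year 2: ⌊$219,962 × 125%/6⌋ = $45,825. Book value $174,137.
Year 3: ⌊$174,137 × 125%/6⌋ = $36,278. Book value $137,859.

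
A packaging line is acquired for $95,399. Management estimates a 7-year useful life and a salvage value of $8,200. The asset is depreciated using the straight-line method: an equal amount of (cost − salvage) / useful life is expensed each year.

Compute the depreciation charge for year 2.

$12,457

Depreciable base = $95,399 − $8,200 = $87,199.
Annual expense = $87,199 / 7 = $12,457.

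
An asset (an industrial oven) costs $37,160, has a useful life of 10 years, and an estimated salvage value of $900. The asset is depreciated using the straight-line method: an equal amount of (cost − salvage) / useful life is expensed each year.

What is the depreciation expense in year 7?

Depreciable base = $37,160 − $900 = $36,260.
Annual expense = $36,260 / 10 = $3,626.

$3,626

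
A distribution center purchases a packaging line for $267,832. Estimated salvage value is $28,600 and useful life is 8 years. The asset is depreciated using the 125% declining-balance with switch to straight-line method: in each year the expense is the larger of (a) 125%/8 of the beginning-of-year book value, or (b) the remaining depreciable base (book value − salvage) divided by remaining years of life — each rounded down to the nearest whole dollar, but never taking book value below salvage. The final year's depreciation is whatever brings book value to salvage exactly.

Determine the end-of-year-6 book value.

$81,514

Depreciable base = $267,832 − $28,600 = $239,232.
Year 1: DB = ⌊$267,832 × 125%/8⌋ = $41,848; SL = ⌊$239,232/8⌋ = $29,904 → take DB $41,848. Book value $225,984.
Year 2: DB = ⌊$225,984 × 125%/8⌋ = $35,310; SL = ⌊$197,384/7⌋ = $28,197 → take DB $35,310. Book value $190,674.
Year 3: DB = ⌊$190,674 × 125%/8⌋ = $29,792; SL = ⌊$162,074/6⌋ = $27,012 → take DB $29,792. Book value $160,882.
Year 4: DB = ⌊$160,882 × 125%/8⌋ = $25,137; SL = ⌊$132,282/5⌋ = $26,456 → take SL $26,456. Book value $134,426.
Year 5: DB = ⌊$134,426 × 125%/8⌋ = $21,004; SL = ⌊$105,826/4⌋ = $26,456 → take SL $26,456. Book value $107,970.
Year 6: DB = ⌊$107,970 × 125%/8⌋ = $16,870; SL = ⌊$79,370/3⌋ = $26,456 → take SL $26,456. Book value $81,514.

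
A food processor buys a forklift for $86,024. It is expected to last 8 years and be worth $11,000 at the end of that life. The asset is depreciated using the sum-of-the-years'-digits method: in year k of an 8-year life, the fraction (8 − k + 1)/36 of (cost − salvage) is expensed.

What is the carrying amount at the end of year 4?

$31,840

Depreciable base = $86,024 − $11,000 = $75,024.
Sum of the years' digits = 8+7+6+5+4+3+2+1 = 36.
Year 1: $75,024 × 8/36 = $16,672. Book value $69,352.
Year 2: $75,024 × 7/36 = $14,588. Book value $54,764.
Year 3: $75,024 × 6/36 = $12,504. Book value $42,260.
Year 4: $75,024 × 5/36 = $10,420. Book value $31,840.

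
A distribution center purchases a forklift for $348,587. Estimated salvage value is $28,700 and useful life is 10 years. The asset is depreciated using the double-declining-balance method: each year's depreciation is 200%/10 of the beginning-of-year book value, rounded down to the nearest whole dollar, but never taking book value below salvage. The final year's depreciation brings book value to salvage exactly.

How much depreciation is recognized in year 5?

$28,556

Depreciable base = $348,587 − $28,700 = $319,887.
Year 1: ⌊$348,587 × 200%/10⌋ = $69,717. Book value $278,870.
Year 2: ⌊$278,870 × 200%/10⌋ = $55,774. Book value $223,096.
Year 3: ⌊$223,096 × 200%/10⌋ = $44,619. Book value $178,477.
Year 4: ⌊$178,477 × 200%/10⌋ = $35,695. Book value $142,782.
Year 5: ⌊$142,782 × 200%/10⌋ = $28,556. Book value $114,226.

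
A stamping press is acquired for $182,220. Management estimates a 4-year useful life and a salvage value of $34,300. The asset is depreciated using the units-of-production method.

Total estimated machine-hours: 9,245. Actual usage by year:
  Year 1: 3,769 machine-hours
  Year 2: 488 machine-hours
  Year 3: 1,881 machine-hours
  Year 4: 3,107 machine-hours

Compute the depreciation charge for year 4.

$49,712

Depreciable base = $182,220 − $34,300 = $147,920.
Rate = $147,920 / 9,245 machine-hours = $16 per machine-hour.
Year 1: 3,769 × $16 = $60,304. Book value $121,916.
Year 2: 488 × $16 = $7,808. Book value $114,108.
Year 3: 1,881 × $16 = $30,096. Book value $84,012.
Year 4: 3,107 × $16 = $49,712. Book value $34,300.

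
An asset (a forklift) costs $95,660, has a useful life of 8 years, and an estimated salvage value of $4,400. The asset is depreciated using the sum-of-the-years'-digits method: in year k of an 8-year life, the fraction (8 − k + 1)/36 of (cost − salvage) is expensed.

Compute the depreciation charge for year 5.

$10,140

Depreciable base = $95,660 − $4,400 = $91,260.
Sum of the years' digits = 8+7+6+5+4+3+2+1 = 36.
Year 1: $91,260 × 8/36 = $20,280. Book value $75,380.
Year 2: $91,260 × 7/36 = $17,745. Book value $57,635.
Year 3: $91,260 × 6/36 = $15,210. Book value $42,425.
Year 4: $91,260 × 5/36 = $12,675. Book value $29,750.
Year 5: $91,260 × 4/36 = $10,140. Book value $19,610.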